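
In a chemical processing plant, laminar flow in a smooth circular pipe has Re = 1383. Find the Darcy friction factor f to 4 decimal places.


f = 64 / Re
f = 64 / 1383
f = 0.0463


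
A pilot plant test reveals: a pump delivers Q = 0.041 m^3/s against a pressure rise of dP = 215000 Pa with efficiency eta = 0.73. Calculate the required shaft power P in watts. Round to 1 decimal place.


P = Q * dP / eta
P = 0.041 * 215000 / 0.73
P = 8815.0 / 0.73
P = 12075.3 W


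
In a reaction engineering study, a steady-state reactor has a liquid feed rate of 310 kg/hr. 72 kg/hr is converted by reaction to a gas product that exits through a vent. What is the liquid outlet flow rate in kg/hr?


Steady-state mass balance on the main outlet: F_out = F_in - F_removed
F_out = 310 - 72
F_out = 238 kg/hr


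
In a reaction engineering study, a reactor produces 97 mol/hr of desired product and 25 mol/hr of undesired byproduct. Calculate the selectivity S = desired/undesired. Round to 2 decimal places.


S = desired product rate / undesired product rate
S = 97 / 25
S = 3.88


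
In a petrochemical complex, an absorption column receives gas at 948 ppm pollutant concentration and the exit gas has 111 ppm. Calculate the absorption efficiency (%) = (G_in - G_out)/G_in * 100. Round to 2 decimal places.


Efficiency = (G_in - G_out) / G_in * 100%
Efficiency = (948 - 111) / 948 * 100
Efficiency = 837 / 948 * 100
Efficiency = 88.29%


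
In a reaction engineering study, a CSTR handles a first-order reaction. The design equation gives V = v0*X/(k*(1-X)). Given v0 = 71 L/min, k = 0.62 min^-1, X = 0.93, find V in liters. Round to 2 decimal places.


V = v0 * X / (k * (1 - X))
V = 71 * 0.93 / (0.62 * (1 - 0.93))
V = 66.03 / (0.62 * 0.07)
V = 66.03 / 0.0434
V = 1521.43 L


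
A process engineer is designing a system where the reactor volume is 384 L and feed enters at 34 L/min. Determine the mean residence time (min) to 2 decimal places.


tau = V / v0
tau = 384 / 34
tau = 11.29 min


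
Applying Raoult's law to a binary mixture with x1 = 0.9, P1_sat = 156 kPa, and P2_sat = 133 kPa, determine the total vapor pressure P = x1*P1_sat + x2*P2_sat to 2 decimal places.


P = x1*P1_sat + x2*P2_sat
x2 = 1 - x1 = 1 - 0.9 = 0.1
P = 0.9*156 + 0.1*133
P = 140.4 + 13.3
P = 153.70 kPa


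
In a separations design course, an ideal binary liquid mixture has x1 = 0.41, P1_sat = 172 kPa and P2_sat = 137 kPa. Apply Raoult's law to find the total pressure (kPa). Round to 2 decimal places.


P = x1*P1_sat + x2*P2_sat
x2 = 1 - x1 = 1 - 0.41 = 0.59
P = 0.41*172 + 0.59*137
P = 70.52 + 80.83
P = 151.35 kPa


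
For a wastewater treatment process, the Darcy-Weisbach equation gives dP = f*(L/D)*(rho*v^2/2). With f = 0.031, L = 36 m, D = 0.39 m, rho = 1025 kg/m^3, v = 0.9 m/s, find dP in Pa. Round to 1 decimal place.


dP = f * (L/D) * (rho*v^2/2)
dP = 0.031 * (36/0.39) * (1025*0.9^2/2)
L/D = 92.30769231
rho*v^2/2 = 1025*0.81/2 = 415.125
dP = 0.031 * 92.30769231 * 415.125
dP = 1187.9 Pa


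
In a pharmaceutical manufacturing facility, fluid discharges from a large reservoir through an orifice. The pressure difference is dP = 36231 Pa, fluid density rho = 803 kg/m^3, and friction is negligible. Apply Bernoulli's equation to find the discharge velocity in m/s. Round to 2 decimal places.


v = sqrt(2*dP/rho)
v = sqrt(2*36231/803)
v = sqrt(90.239103)
v = 9.50 m/s


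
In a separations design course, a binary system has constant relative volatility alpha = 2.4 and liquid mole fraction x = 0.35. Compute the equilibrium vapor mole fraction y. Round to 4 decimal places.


y = alpha*x / (1 + (alpha-1)*x)
y = 2.4*0.35 / (1 + (2.4-1)*0.35)
y = 0.84 / (1 + 0.49)
y = 0.84 / 1.49
y = 0.5638


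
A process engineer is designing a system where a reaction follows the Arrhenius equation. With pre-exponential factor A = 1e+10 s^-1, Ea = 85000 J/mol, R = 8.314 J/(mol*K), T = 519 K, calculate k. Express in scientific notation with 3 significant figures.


k = A * exp(-Ea/(R*T))
k = 1e+10 * exp(-85000 / (8.314 * 519))
k = 1e+10 * exp(-19.698881)
k = 2.79e+01


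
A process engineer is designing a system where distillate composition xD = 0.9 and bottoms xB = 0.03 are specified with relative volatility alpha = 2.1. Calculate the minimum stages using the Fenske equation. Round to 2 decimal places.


N_min = ln((xD*(1-xB))/(xB*(1-xD))) / ln(alpha)
Numerator inside ln: 0.873 / 0.003 = 291.0
ln(291.0) = 5.673323
ln(alpha) = ln(2.1) = 0.741937
N_min = 5.673323 / 0.741937 = 7.65


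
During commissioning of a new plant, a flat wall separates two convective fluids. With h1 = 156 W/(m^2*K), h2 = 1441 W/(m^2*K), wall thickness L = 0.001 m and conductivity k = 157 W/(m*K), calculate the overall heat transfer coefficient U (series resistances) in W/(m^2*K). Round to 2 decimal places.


1/U = 1/h1 + L/k + 1/h2
1/U = 1/156 + 0.001/157 + 1/1441
1/U = 0.0064102564 + 6.3694e-06 + 0.0006939625
1/U = 0.0071105883
U = 140.64 W/(m^2*K)


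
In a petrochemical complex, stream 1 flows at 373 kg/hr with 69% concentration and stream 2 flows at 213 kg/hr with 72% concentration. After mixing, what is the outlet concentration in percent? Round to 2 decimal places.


Mass balance on solute: F1*x1 + F2*x2 = F3*x3
F3 = F1 + F2 = 373 + 213 = 586 kg/hr
x3 = (F1*x1 + F2*x2)/F3
x3 = (373*0.69 + 213*0.72) / 586
x3 = 70.09%


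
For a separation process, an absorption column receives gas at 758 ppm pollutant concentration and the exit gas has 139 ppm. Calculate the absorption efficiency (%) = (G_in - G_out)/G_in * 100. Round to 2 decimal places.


Efficiency = (G_in - G_out) / G_in * 100%
Efficiency = (758 - 139) / 758 * 100
Efficiency = 619 / 758 * 100
Efficiency = 81.66%


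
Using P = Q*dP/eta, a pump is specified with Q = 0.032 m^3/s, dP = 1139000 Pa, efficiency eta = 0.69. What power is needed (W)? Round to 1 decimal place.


P = Q * dP / eta
P = 0.032 * 1139000 / 0.69
P = 36448.0 / 0.69
P = 52823.2 W


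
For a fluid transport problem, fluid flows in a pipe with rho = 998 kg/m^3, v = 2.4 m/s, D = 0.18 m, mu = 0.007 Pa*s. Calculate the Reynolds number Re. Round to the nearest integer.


Re = rho * v * D / mu
Re = 998 * 2.4 * 0.18 / 0.007
Re = 431.136 / 0.007
Re = 61591


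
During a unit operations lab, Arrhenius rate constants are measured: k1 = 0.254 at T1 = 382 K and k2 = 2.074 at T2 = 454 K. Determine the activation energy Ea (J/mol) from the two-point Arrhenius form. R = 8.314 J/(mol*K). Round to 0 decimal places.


Ea = R * ln(k2/k1) / (1/T1 - 1/T2)
ln(k2/k1) = ln(2.074/0.254) = 2.0999001
1/T1 - 1/T2 = 1/382 - 1/454 = 0.000415157875
Ea = 8.314 * 2.0999001 / 0.000415157875
Ea = 42053 J/mol


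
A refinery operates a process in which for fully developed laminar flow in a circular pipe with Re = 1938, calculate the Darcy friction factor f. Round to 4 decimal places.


f = 64 / Re
f = 64 / 1938
f = 0.0330


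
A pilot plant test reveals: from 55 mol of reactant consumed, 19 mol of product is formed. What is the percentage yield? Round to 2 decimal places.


Yield = (moles product / moles consumed) * 100%
Yield = (19 / 55) * 100
Yield = 0.3455 * 100
Yield = 34.55%


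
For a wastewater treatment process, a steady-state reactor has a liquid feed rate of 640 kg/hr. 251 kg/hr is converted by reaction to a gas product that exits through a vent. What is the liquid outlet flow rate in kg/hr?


Steady-state mass balance on the main outlet: F_out = F_in - F_removed
F_out = 640 - 251
F_out = 389 kg/hr


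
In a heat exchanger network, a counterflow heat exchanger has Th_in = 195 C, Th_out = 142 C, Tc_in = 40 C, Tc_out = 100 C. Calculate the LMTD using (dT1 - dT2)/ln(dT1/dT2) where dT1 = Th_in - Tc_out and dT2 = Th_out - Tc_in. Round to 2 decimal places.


dT1 = Th_in - Tc_out = 195 - 100 = 95
dT2 = Th_out - Tc_in = 142 - 40 = 102
LMTD = (dT1 - dT2) / ln(dT1/dT2)
LMTD = (95 - 102) / ln(95/102)
LMTD = 98.46 K


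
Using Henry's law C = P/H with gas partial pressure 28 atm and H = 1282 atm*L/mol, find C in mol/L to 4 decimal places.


C = P / H
C = 28 / 1282
C = 0.0218 mol/L


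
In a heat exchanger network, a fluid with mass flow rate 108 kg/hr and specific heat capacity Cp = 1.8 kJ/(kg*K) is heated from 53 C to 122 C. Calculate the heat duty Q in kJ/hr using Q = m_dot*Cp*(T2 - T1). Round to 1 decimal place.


Q = m_dot * Cp * (T2 - T1)
Q = 108 * 1.8 * (122 - 53)
Q = 108 * 1.8 * 69
Q = 13413.6 kJ/hr


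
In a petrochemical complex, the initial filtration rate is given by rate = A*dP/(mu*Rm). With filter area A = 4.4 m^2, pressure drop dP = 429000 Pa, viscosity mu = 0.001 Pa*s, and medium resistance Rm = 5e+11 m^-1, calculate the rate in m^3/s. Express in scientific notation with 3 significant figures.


rate = A * dP / (mu * Rm)
rate = 4.4 * 429000 / (0.001 * 5e+11)
rate = 1887600.0 / 5.000e+08
rate = 3.78e-03 m^3/s


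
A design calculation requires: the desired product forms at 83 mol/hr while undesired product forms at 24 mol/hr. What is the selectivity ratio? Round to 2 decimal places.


S = desired product rate / undesired product rate
S = 83 / 24
S = 3.46


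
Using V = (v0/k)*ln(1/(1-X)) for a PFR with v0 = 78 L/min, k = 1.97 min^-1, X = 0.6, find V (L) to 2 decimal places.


V = (v0/k) * ln(1/(1-X))
V = (78/1.97) * ln(1/(1-0.6))
V = 39.593909 * ln(2.5)
V = 39.593909 * 0.916291
V = 36.28 L


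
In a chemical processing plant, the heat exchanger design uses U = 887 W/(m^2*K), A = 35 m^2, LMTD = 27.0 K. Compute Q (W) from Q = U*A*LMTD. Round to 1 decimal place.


Q = U * A * LMTD
Q = 887 * 35 * 27.0
Q = 838215.0 W


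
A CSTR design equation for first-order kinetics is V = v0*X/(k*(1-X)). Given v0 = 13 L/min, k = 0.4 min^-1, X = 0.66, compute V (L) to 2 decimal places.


V = v0 * X / (k * (1 - X))
V = 13 * 0.66 / (0.4 * (1 - 0.66))
V = 8.58 / (0.4 * 0.34)
V = 8.58 / 0.136
V = 63.09 L


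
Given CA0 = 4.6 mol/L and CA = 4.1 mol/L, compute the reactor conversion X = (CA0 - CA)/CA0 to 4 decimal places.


X = (CA0 - CA) / CA0
X = (4.6 - 4.1) / 4.6
X = 0.5 / 4.6
X = 0.1087


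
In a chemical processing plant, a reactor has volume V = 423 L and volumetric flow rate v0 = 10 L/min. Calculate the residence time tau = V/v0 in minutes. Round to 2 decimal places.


tau = V / v0
tau = 423 / 10
tau = 42.30 min


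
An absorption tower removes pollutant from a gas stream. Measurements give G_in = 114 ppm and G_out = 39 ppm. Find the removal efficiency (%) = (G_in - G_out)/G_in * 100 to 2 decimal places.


Efficiency = (G_in - G_out) / G_in * 100%
Efficiency = (114 - 39) / 114 * 100
Efficiency = 75 / 114 * 100
Efficiency = 65.79%


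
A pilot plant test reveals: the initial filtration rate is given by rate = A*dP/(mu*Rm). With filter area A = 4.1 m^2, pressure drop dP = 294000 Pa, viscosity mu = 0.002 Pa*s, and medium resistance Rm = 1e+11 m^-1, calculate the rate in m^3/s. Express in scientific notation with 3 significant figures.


rate = A * dP / (mu * Rm)
rate = 4.1 * 294000 / (0.002 * 1e+11)
rate = 1205400.0 / 2.000e+08
rate = 6.03e-03 m^3/s


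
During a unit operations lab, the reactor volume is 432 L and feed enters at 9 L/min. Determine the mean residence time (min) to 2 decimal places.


tau = V / v0
tau = 432 / 9
tau = 48.00 min


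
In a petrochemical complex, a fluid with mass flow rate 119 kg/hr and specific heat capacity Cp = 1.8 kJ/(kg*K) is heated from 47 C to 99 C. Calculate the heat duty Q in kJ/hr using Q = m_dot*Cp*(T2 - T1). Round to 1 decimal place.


Q = m_dot * Cp * (T2 - T1)
Q = 119 * 1.8 * (99 - 47)
Q = 119 * 1.8 * 52
Q = 11138.4 kJ/hr


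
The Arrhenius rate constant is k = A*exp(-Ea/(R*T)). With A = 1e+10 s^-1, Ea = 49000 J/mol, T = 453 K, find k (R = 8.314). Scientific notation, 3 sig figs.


k = A * exp(-Ea/(R*T))
k = 1e+10 * exp(-49000 / (8.314 * 453))
k = 1e+10 * exp(-13.010316)
k = 2.24e+04


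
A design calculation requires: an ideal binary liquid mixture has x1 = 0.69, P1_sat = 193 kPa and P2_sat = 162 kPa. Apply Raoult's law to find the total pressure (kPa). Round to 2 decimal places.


P = x1*P1_sat + x2*P2_sat
x2 = 1 - x1 = 1 - 0.69 = 0.31
P = 0.69*193 + 0.31*162
P = 133.17 + 50.22
P = 183.39 kPa


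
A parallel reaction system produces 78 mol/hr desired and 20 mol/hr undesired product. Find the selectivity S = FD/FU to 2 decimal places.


S = desired product rate / undesired product rate
S = 78 / 20
S = 3.90


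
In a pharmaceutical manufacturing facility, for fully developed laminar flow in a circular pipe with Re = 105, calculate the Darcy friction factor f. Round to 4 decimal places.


f = 64 / Re
f = 64 / 105
f = 0.6095


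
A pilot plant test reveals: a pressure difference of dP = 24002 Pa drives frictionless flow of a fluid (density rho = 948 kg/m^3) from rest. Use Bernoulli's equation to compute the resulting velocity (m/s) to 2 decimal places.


v = sqrt(2*dP/rho)
v = sqrt(2*24002/948)
v = sqrt(50.637131)
v = 7.12 m/s


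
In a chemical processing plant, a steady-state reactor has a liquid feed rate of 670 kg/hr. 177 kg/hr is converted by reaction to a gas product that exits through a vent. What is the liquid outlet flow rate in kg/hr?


Steady-state mass balance on the main outlet: F_out = F_in - F_removed
F_out = 670 - 177
F_out = 493 kg/hr


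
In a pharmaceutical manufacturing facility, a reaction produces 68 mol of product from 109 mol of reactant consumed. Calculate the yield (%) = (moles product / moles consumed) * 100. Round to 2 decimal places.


Yield = (moles product / moles consumed) * 100%
Yield = (68 / 109) * 100
Yield = 0.6239 * 100
Yield = 62.39%


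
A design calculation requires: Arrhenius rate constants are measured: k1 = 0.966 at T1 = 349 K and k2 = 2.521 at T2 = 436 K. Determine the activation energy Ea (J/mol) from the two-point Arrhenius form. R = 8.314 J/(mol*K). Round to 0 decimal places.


Ea = R * ln(k2/k1) / (1/T1 - 1/T2)
ln(k2/k1) = ln(2.521/0.966) = 0.9592471
1/T1 - 1/T2 = 1/349 - 1/436 = 0.000571751531
Ea = 8.314 * 0.9592471 / 0.000571751531
Ea = 13949 J/mol


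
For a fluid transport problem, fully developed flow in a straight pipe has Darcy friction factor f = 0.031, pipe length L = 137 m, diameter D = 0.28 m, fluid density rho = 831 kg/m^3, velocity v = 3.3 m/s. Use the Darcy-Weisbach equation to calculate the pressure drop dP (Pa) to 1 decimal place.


dP = f * (L/D) * (rho*v^2/2)
dP = 0.031 * (137/0.28) * (831*3.3^2/2)
L/D = 489.28571429
rho*v^2/2 = 831*10.89/2 = 4524.795
dP = 0.031 * 489.28571429 * 4524.795
dP = 68631.4 Pa


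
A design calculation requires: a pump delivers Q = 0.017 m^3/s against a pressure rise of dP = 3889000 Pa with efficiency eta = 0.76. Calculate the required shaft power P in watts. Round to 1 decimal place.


P = Q * dP / eta
P = 0.017 * 3889000 / 0.76
P = 66113.0 / 0.76
P = 86990.8 W


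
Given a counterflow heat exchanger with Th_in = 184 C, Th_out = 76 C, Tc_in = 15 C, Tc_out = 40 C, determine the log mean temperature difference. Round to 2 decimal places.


dT1 = Th_in - Tc_out = 184 - 40 = 144
dT2 = Th_out - Tc_in = 76 - 15 = 61
LMTD = (dT1 - dT2) / ln(dT1/dT2)
LMTD = (144 - 61) / ln(144/61)
LMTD = 96.63 K


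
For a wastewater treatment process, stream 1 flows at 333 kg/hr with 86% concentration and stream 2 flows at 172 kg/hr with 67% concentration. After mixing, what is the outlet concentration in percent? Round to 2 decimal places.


Mass balance on solute: F1*x1 + F2*x2 = F3*x3
F3 = F1 + F2 = 333 + 172 = 505 kg/hr
x3 = (F1*x1 + F2*x2)/F3
x3 = (333*0.86 + 172*0.67) / 505
x3 = 79.53%


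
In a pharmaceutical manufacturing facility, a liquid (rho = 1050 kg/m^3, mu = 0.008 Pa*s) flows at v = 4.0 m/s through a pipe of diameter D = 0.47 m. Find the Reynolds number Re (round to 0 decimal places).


Re = rho * v * D / mu
Re = 1050 * 4.0 * 0.47 / 0.008
Re = 1974.0 / 0.008
Re = 246750


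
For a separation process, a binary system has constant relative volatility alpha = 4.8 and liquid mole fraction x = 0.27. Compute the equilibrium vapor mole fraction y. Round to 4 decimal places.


y = alpha*x / (1 + (alpha-1)*x)
y = 4.8*0.27 / (1 + (4.8-1)*0.27)
y = 1.296 / (1 + 1.026)
y = 1.296 / 2.026
y = 0.6397


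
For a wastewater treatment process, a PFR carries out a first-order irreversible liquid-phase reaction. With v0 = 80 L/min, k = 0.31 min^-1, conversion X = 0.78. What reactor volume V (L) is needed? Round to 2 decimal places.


V = (v0/k) * ln(1/(1-X))
V = (80/0.31) * ln(1/(1-0.78))
V = 258.064516 * ln(4.545455)
V = 258.064516 * 1.514128
V = 390.74 L


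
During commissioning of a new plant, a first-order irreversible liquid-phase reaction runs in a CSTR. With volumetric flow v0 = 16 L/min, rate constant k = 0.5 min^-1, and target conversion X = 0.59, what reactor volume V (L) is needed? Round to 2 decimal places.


V = v0 * X / (k * (1 - X))
V = 16 * 0.59 / (0.5 * (1 - 0.59))
V = 9.44 / (0.5 * 0.41)
V = 9.44 / 0.205
V = 46.05 L


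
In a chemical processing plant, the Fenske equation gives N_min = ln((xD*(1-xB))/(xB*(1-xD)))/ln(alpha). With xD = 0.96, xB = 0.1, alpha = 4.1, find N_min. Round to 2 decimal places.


N_min = ln((xD*(1-xB))/(xB*(1-xD))) / ln(alpha)
Numerator inside ln: 0.864 / 0.004 = 216.0
ln(216.0) = 5.375278
ln(alpha) = ln(4.1) = 1.410987
N_min = 5.375278 / 1.410987 = 3.81


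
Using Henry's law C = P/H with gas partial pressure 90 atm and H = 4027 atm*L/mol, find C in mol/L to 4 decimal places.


C = P / H
C = 90 / 4027
C = 0.0223 mol/L


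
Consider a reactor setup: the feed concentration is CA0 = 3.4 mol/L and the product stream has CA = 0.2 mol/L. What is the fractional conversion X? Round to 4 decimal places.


X = (CA0 - CA) / CA0
X = (3.4 - 0.2) / 3.4
X = 3.2 / 3.4
X = 0.9412


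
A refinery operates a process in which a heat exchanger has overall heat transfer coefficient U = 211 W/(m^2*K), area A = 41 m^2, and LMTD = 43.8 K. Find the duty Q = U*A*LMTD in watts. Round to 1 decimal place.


Q = U * A * LMTD
Q = 211 * 41 * 43.8
Q = 378913.8 W


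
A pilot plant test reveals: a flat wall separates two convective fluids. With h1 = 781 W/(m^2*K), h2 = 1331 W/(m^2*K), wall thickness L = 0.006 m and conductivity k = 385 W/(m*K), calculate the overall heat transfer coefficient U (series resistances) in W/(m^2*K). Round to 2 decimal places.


1/U = 1/h1 + L/k + 1/h2
1/U = 1/781 + 0.006/385 + 1/1331
1/U = 0.0012804097 + 1.55844e-05 + 0.0007513148
1/U = 0.0020473089
U = 488.45 W/(m^2*K)


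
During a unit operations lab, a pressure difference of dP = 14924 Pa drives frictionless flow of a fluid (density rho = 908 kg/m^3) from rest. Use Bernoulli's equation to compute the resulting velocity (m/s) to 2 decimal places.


v = sqrt(2*dP/rho)
v = sqrt(2*14924/908)
v = sqrt(32.872247)
v = 5.73 m/s


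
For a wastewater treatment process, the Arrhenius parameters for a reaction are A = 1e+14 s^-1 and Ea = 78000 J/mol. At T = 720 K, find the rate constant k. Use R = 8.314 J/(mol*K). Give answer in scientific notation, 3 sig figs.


k = A * exp(-Ea/(R*T))
k = 1e+14 * exp(-78000 / (8.314 * 720))
k = 1e+14 * exp(-13.03023)
k = 2.19e+08


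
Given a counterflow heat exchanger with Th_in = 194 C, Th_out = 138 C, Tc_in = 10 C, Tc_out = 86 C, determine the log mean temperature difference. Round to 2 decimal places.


dT1 = Th_in - Tc_out = 194 - 86 = 108
dT2 = Th_out - Tc_in = 138 - 10 = 128
LMTD = (dT1 - dT2) / ln(dT1/dT2)
LMTD = (108 - 128) / ln(108/128)
LMTD = 117.72 K


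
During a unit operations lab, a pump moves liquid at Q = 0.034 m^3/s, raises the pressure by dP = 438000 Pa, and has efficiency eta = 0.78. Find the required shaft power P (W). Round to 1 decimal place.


P = Q * dP / eta
P = 0.034 * 438000 / 0.78
P = 14892.0 / 0.78
P = 19092.3 W


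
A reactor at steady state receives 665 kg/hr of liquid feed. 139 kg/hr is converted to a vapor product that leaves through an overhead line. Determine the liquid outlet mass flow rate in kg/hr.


Steady-state mass balance on the main outlet: F_out = F_in - F_removed
F_out = 665 - 139
F_out = 526 kg/hr


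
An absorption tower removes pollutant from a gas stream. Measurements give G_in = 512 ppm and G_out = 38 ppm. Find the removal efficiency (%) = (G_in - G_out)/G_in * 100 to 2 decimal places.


Efficiency = (G_in - G_out) / G_in * 100%
Efficiency = (512 - 38) / 512 * 100
Efficiency = 474 / 512 * 100
Efficiency = 92.58%


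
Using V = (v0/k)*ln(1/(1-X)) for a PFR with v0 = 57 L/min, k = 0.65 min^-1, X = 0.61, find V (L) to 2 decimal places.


V = (v0/k) * ln(1/(1-X))
V = (57/0.65) * ln(1/(1-0.61))
V = 87.692308 * ln(2.564103)
V = 87.692308 * 0.941609
V = 82.57 L


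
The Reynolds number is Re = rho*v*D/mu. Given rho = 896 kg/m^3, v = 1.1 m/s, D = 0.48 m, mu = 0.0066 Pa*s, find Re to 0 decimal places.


Re = rho * v * D / mu
Re = 896 * 1.1 * 0.48 / 0.0066
Re = 473.088 / 0.0066
Re = 71680


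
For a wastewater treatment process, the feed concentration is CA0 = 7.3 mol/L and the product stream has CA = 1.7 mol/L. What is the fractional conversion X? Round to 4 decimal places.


X = (CA0 - CA) / CA0
X = (7.3 - 1.7) / 7.3
X = 5.6 / 7.3
X = 0.7671


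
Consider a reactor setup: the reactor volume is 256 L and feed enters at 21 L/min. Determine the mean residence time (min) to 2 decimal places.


tau = V / v0
tau = 256 / 21
tau = 12.19 min


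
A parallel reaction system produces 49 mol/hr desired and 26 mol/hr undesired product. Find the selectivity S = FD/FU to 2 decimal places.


S = desired product rate / undesired product rate
S = 49 / 26
S = 1.88


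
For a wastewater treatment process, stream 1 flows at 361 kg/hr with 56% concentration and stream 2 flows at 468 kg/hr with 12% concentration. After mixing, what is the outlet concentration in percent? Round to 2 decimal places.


Mass balance on solute: F1*x1 + F2*x2 = F3*x3
F3 = F1 + F2 = 361 + 468 = 829 kg/hr
x3 = (F1*x1 + F2*x2)/F3
x3 = (361*0.56 + 468*0.12) / 829
x3 = 31.16%


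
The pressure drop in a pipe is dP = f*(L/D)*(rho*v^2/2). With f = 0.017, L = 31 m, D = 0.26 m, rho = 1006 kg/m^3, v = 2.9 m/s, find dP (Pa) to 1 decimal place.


dP = f * (L/D) * (rho*v^2/2)
dP = 0.017 * (31/0.26) * (1006*2.9^2/2)
L/D = 119.23076923
rho*v^2/2 = 1006*8.41/2 = 4230.23
dP = 0.017 * 119.23076923 * 4230.23
dP = 8574.4 Pa


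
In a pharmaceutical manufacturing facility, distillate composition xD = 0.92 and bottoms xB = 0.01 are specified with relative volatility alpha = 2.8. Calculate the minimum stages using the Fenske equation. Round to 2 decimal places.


N_min = ln((xD*(1-xB))/(xB*(1-xD))) / ln(alpha)
Numerator inside ln: 0.9108 / 0.0008 = 1138.5
ln(1138.5) = 7.037467
ln(alpha) = ln(2.8) = 1.029619
N_min = 7.037467 / 1.029619 = 6.84


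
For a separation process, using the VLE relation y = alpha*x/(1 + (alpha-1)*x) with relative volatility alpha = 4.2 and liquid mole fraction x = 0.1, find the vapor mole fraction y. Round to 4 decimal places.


y = alpha*x / (1 + (alpha-1)*x)
y = 4.2*0.1 / (1 + (4.2-1)*0.1)
y = 0.42 / (1 + 0.32)
y = 0.42 / 1.32
y = 0.3182


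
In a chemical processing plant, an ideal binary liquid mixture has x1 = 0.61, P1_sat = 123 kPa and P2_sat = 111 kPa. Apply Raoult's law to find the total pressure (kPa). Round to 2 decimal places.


P = x1*P1_sat + x2*P2_sat
x2 = 1 - x1 = 1 - 0.61 = 0.39
P = 0.61*123 + 0.39*111
P = 75.03 + 43.29
P = 118.32 kPa


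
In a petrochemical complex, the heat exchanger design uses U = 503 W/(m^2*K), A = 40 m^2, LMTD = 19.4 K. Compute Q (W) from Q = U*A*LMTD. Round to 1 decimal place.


Q = U * A * LMTD
Q = 503 * 40 * 19.4
Q = 390328.0 W


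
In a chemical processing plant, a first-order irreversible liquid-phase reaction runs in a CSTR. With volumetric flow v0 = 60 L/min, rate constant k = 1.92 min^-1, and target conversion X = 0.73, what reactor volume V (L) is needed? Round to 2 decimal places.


V = v0 * X / (k * (1 - X))
V = 60 * 0.73 / (1.92 * (1 - 0.73))
V = 43.8 / (1.92 * 0.27)
V = 43.8 / 0.5184
V = 84.49 L


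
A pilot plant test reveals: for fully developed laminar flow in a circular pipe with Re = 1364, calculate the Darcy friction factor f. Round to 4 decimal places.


f = 64 / Re
f = 64 / 1364
f = 0.0469


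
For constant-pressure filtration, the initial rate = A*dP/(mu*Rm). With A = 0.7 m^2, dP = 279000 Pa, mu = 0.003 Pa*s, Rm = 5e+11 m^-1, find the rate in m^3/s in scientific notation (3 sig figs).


rate = A * dP / (mu * Rm)
rate = 0.7 * 279000 / (0.003 * 5e+11)
rate = 195300.0 / 1.500e+09
rate = 1.30e-04 m^3/s


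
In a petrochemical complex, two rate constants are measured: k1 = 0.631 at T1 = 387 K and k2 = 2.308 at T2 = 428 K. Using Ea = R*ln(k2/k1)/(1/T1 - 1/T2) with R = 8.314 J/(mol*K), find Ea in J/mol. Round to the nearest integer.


Ea = R * ln(k2/k1) / (1/T1 - 1/T2)
ln(k2/k1) = ln(2.308/0.631) = 1.2968308
1/T1 - 1/T2 = 1/387 - 1/428 = 0.00024753073
Ea = 8.314 * 1.2968308 / 0.00024753073
Ea = 43558 J/mol


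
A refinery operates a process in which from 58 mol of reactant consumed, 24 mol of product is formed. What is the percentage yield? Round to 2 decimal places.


Yield = (moles product / moles consumed) * 100%
Yield = (24 / 58) * 100
Yield = 0.4138 * 100
Yield = 41.38%


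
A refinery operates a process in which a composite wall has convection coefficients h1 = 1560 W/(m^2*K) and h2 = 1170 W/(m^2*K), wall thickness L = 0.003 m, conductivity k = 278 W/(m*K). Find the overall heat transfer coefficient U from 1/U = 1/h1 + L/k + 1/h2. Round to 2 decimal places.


1/U = 1/h1 + L/k + 1/h2
1/U = 1/1560 + 0.003/278 + 1/1170
1/U = 0.0006410256 + 1.07914e-05 + 0.0008547009
1/U = 0.0015065179
U = 663.78 W/(m^2*K)


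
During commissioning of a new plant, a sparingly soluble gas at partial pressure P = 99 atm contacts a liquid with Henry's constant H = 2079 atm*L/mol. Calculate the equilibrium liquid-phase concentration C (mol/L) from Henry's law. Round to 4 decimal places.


C = P / H
C = 99 / 2079
C = 0.0476 mol/L


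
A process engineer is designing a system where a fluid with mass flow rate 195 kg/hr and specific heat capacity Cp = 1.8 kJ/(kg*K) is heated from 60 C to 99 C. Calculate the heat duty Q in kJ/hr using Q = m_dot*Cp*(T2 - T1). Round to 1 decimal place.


Q = m_dot * Cp * (T2 - T1)
Q = 195 * 1.8 * (99 - 60)
Q = 195 * 1.8 * 39
Q = 13689.0 kJ/hr


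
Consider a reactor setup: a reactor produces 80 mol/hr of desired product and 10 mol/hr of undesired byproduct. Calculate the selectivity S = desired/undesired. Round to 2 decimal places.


S = desired product rate / undesired product rate
S = 80 / 10
S = 8.00


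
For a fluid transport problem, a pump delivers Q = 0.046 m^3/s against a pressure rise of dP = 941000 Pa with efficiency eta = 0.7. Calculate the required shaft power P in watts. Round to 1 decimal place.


P = Q * dP / eta
P = 0.046 * 941000 / 0.7
P = 43286.0 / 0.7
P = 61837.1 W


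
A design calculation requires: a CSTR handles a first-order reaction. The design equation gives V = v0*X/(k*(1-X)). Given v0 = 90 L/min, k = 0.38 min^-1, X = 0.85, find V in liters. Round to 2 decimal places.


V = v0 * X / (k * (1 - X))
V = 90 * 0.85 / (0.38 * (1 - 0.85))
V = 76.5 / (0.38 * 0.15)
V = 76.5 / 0.057
V = 1342.11 L


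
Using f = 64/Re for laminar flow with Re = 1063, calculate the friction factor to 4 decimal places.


f = 64 / Re
f = 64 / 1063
f = 0.0602


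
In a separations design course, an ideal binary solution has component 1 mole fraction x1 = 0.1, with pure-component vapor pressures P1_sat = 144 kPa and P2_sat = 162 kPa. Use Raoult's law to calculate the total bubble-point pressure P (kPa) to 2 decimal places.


P = x1*P1_sat + x2*P2_sat
x2 = 1 - x1 = 1 - 0.1 = 0.9
P = 0.1*144 + 0.9*162
P = 14.4 + 145.8
P = 160.20 kPa


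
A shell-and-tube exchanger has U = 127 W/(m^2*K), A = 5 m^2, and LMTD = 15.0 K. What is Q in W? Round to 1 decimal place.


Q = U * A * LMTD
Q = 127 * 5 * 15.0
Q = 9525.0 W


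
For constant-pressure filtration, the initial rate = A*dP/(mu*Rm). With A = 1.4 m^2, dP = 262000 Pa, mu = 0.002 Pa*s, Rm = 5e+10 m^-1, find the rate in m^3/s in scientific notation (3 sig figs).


rate = A * dP / (mu * Rm)
rate = 1.4 * 262000 / (0.002 * 5e+10)
rate = 366800.0 / 1.000e+08
rate = 3.67e-03 m^3/s


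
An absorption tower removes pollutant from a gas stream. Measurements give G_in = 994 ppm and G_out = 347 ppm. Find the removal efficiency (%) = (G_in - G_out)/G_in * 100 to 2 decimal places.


Efficiency = (G_in - G_out) / G_in * 100%
Efficiency = (994 - 347) / 994 * 100
Efficiency = 647 / 994 * 100
Efficiency = 65.09%


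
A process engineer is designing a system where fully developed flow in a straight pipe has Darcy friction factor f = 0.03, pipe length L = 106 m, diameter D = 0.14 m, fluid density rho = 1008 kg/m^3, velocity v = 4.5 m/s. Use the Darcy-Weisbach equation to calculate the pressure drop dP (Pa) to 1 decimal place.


dP = f * (L/D) * (rho*v^2/2)
dP = 0.03 * (106/0.14) * (1008*4.5^2/2)
L/D = 757.14285714
rho*v^2/2 = 1008*20.25/2 = 10206.0
dP = 0.03 * 757.14285714 * 10206.0
dP = 231822.0 Pa


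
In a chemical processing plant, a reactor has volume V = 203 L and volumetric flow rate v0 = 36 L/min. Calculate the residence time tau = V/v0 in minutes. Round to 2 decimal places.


tau = V / v0
tau = 203 / 36
tau = 5.64 min


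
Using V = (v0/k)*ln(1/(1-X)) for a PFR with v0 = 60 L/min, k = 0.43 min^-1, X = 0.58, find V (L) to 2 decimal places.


V = (v0/k) * ln(1/(1-X))
V = (60/0.43) * ln(1/(1-0.58))
V = 139.534884 * ln(2.380952)
V = 139.534884 * 0.8675
V = 121.05 L


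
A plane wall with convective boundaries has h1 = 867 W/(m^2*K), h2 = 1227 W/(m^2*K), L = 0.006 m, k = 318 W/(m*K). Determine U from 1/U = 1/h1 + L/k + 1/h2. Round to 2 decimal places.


1/U = 1/h1 + L/k + 1/h2
1/U = 1/867 + 0.006/318 + 1/1227
1/U = 0.0011534025 + 1.88679e-05 + 0.0008149959
1/U = 0.0019872663
U = 503.20 W/(m^2*K)


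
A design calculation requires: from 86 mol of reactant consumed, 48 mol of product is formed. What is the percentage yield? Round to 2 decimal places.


Yield = (moles product / moles consumed) * 100%
Yield = (48 / 86) * 100
Yield = 0.5581 * 100
Yield = 55.81%


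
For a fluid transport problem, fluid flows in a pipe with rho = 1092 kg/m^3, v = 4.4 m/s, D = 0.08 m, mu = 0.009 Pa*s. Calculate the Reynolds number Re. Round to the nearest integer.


Re = rho * v * D / mu
Re = 1092 * 4.4 * 0.08 / 0.009
Re = 384.384 / 0.009
Re = 42709


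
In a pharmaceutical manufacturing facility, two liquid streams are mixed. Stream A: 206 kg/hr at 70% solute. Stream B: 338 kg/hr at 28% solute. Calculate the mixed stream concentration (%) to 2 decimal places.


Mass balance on solute: F1*x1 + F2*x2 = F3*x3
F3 = F1 + F2 = 206 + 338 = 544 kg/hr
x3 = (F1*x1 + F2*x2)/F3
x3 = (206*0.7 + 338*0.28) / 544
x3 = 43.90%


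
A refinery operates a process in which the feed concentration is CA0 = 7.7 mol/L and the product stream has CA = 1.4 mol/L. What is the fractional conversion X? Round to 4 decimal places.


X = (CA0 - CA) / CA0
X = (7.7 - 1.4) / 7.7
X = 6.3 / 7.7
X = 0.8182


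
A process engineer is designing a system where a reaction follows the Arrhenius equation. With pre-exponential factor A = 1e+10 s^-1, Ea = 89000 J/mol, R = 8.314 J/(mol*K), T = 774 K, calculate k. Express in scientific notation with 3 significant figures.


k = A * exp(-Ea/(R*T))
k = 1e+10 * exp(-89000 / (8.314 * 774))
k = 1e+10 * exp(-13.830536)
k = 9.85e+03


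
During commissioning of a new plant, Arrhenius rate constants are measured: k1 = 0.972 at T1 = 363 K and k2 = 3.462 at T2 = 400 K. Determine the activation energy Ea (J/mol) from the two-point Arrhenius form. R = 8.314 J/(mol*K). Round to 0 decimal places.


Ea = R * ln(k2/k1) / (1/T1 - 1/T2)
ln(k2/k1) = ln(3.462/0.972) = 1.2702459
1/T1 - 1/T2 = 1/363 - 1/400 = 0.000254820937
Ea = 8.314 * 1.2702459 / 0.000254820937
Ea = 41444 J/mol


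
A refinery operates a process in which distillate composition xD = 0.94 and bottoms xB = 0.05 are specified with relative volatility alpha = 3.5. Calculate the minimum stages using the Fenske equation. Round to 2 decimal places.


N_min = ln((xD*(1-xB))/(xB*(1-xD))) / ln(alpha)
Numerator inside ln: 0.893 / 0.003 = 297.666667
ln(297.666667) = 5.695974
ln(alpha) = ln(3.5) = 1.252763
N_min = 5.695974 / 1.252763 = 4.55


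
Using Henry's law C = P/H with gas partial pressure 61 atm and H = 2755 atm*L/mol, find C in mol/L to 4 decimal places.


C = P / H
C = 61 / 2755
C = 0.0221 mol/L


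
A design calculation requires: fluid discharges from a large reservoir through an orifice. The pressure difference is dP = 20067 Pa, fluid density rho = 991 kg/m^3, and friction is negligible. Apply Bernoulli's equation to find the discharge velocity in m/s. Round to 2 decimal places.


v = sqrt(2*dP/rho)
v = sqrt(2*20067/991)
v = sqrt(40.498486)
v = 6.36 m/s


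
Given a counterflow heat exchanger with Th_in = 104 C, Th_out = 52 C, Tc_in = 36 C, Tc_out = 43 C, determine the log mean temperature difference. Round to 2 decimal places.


dT1 = Th_in - Tc_out = 104 - 43 = 61
dT2 = Th_out - Tc_in = 52 - 36 = 16
LMTD = (dT1 - dT2) / ln(dT1/dT2)
LMTD = (61 - 16) / ln(61/16)
LMTD = 33.63 K


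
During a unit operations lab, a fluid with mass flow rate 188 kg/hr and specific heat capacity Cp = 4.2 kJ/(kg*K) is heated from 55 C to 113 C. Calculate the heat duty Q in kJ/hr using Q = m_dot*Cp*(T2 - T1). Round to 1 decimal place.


Q = m_dot * Cp * (T2 - T1)
Q = 188 * 4.2 * (113 - 55)
Q = 188 * 4.2 * 58
Q = 45796.8 kJ/hr


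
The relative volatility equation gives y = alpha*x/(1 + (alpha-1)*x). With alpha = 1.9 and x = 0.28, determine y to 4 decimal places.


y = alpha*x / (1 + (alpha-1)*x)
y = 1.9*0.28 / (1 + (1.9-1)*0.28)
y = 0.532 / (1 + 0.252)
y = 0.532 / 1.252
y = 0.4249


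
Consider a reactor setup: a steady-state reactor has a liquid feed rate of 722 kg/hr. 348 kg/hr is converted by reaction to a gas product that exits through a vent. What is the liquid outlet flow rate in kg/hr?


Steady-state mass balance on the main outlet: F_out = F_in - F_removed
F_out = 722 - 348
F_out = 374 kg/hr


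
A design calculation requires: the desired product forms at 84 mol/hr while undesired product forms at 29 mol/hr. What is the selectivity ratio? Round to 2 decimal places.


S = desired product rate / undesired product rate
S = 84 / 29
S = 2.90


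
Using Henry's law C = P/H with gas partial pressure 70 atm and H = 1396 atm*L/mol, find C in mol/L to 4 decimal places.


C = P / H
C = 70 / 1396
C = 0.0501 mol/L


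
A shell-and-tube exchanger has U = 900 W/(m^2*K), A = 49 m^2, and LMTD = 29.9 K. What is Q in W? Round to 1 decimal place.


Q = U * A * LMTD
Q = 900 * 49 * 29.9
Q = 1318590.0 W


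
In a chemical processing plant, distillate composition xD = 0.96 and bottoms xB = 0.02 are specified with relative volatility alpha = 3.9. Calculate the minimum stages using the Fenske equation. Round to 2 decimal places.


N_min = ln((xD*(1-xB))/(xB*(1-xD))) / ln(alpha)
Numerator inside ln: 0.9408 / 0.0008 = 1176.0
ln(1176.0) = 7.069874
ln(alpha) = ln(3.9) = 1.360977
N_min = 7.069874 / 1.360977 = 5.19


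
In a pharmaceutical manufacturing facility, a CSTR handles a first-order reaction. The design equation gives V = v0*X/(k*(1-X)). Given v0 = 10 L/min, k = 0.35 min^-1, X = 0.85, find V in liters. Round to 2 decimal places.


V = v0 * X / (k * (1 - X))
V = 10 * 0.85 / (0.35 * (1 - 0.85))
V = 8.5 / (0.35 * 0.15)
V = 8.5 / 0.0525
V = 161.90 L


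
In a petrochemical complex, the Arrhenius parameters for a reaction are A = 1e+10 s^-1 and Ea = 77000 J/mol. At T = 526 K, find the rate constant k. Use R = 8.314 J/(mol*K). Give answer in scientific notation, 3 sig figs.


k = A * exp(-Ea/(R*T))
k = 1e+10 * exp(-77000 / (8.314 * 526))
k = 1e+10 * exp(-17.607389)
k = 2.26e+02


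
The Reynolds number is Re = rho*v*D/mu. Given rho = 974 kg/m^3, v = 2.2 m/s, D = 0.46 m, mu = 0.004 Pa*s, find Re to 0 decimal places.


Re = rho * v * D / mu
Re = 974 * 2.2 * 0.46 / 0.004
Re = 985.688 / 0.004
Re = 246422


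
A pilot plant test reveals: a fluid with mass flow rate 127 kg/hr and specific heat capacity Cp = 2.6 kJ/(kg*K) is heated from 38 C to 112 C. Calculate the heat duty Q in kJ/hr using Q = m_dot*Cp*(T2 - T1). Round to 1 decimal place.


Q = m_dot * Cp * (T2 - T1)
Q = 127 * 2.6 * (112 - 38)
Q = 127 * 2.6 * 74
Q = 24434.8 kJ/hr


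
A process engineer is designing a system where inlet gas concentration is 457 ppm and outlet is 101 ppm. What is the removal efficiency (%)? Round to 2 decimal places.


Efficiency = (G_in - G_out) / G_in * 100%
Efficiency = (457 - 101) / 457 * 100
Efficiency = 356 / 457 * 100
Efficiency = 77.90%


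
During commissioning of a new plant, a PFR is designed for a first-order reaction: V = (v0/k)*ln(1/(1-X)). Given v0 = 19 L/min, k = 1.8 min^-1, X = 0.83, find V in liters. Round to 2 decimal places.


V = (v0/k) * ln(1/(1-X))
V = (19/1.8) * ln(1/(1-0.83))
V = 10.555556 * ln(5.882353)
V = 10.555556 * 1.771957
V = 18.70 L


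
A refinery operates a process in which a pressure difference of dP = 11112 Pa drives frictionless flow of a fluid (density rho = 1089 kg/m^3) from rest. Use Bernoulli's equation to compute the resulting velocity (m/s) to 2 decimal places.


v = sqrt(2*dP/rho)
v = sqrt(2*11112/1089)
v = sqrt(20.407713)
v = 4.52 m/s


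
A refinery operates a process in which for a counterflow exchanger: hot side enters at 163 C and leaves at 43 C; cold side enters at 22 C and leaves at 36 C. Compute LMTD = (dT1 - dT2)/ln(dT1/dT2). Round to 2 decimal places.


dT1 = Th_in - Tc_out = 163 - 36 = 127
dT2 = Th_out - Tc_in = 43 - 22 = 21
LMTD = (dT1 - dT2) / ln(dT1/dT2)
LMTD = (127 - 21) / ln(127/21)
LMTD = 58.90 K


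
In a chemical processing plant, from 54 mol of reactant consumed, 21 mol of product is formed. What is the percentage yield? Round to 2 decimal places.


Yield = (moles product / moles consumed) * 100%
Yield = (21 / 54) * 100
Yield = 0.3889 * 100
Yield = 38.89%


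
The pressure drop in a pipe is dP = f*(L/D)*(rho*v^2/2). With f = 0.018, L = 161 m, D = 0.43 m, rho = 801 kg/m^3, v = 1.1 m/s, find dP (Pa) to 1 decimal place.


dP = f * (L/D) * (rho*v^2/2)
dP = 0.018 * (161/0.43) * (801*1.1^2/2)
L/D = 374.41860465
rho*v^2/2 = 801*1.21/2 = 484.605
dP = 0.018 * 374.41860465 * 484.605
dP = 3266.0 Pa


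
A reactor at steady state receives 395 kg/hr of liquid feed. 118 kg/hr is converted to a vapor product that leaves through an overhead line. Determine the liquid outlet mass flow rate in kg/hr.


Steady-state mass balance on the main outlet: F_out = F_in - F_removed
F_out = 395 - 118
F_out = 277 kg/hr


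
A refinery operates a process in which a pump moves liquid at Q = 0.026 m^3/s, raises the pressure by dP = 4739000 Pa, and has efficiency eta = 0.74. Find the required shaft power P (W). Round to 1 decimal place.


P = Q * dP / eta
P = 0.026 * 4739000 / 0.74
P = 123214.0 / 0.74
P = 166505.4 W


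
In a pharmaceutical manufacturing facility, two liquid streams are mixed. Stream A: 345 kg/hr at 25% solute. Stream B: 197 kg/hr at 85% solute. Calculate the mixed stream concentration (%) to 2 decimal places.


Mass balance on solute: F1*x1 + F2*x2 = F3*x3
F3 = F1 + F2 = 345 + 197 = 542 kg/hr
x3 = (F1*x1 + F2*x2)/F3
x3 = (345*0.25 + 197*0.85) / 542
x3 = 46.81%


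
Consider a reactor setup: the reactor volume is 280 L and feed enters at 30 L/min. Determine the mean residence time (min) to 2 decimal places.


tau = V / v0
tau = 280 / 30
tau = 9.33 min


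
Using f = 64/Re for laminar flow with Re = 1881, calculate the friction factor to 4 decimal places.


f = 64 / Re
f = 64 / 1881
f = 0.0340


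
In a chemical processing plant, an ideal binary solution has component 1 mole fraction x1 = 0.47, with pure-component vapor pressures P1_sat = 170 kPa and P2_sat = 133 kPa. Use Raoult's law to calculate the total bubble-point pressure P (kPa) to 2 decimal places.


P = x1*P1_sat + x2*P2_sat
x2 = 1 - x1 = 1 - 0.47 = 0.53
P = 0.47*170 + 0.53*133
P = 79.9 + 70.49
P = 150.39 kPa
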